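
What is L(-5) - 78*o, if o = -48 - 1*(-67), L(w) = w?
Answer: -1487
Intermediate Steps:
o = 19 (o = -48 + 67 = 19)
L(-5) - 78*o = -5 - 78*19 = -5 - 1482 = -1487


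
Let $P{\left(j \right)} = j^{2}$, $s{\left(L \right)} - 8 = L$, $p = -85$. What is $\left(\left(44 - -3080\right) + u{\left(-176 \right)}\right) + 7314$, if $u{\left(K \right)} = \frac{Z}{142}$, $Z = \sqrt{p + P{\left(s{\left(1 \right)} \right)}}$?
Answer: $10438 + \frac{i}{71} \approx 10438.0 + 0.014085 i$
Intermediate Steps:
$s{\left(L \right)} = 8 + L$
$Z = 2 i$ ($Z = \sqrt{-85 + \left(8 + 1\right)^{2}} = \sqrt{-85 + 9^{2}} = \sqrt{-85 + 81} = \sqrt{-4} = 2 i \approx 2.0 i$)
$u{\left(K \right)} = \frac{i}{71}$ ($u{\left(K \right)} = \frac{2 i}{142} = 2 i \frac{1}{142} = \frac{i}{71}$)
$\left(\left(44 - -3080\right) + u{\left(-176 \right)}\right) + 7314 = \left(\left(44 - -3080\right) + \frac{i}{71}\right) + 7314 = \left(\left(44 + 3080\right) + \frac{i}{71}\right) + 7314 = \left(3124 + \frac{i}{71}\right) + 7314 = 10438 + \frac{i}{71}$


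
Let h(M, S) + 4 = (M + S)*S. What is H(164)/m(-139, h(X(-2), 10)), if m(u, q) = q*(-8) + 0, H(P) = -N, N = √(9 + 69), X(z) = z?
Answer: √78/608 ≈ 0.014526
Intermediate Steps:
h(M, S) = -4 + S*(M + S) (h(M, S) = -4 + (M + S)*S = -4 + S*(M + S))
N = √78 ≈ 8.8318
H(P) = -√78
m(u, q) = -8*q (m(u, q) = -8*q + 0 = -8*q)
H(164)/m(-139, h(X(-2), 10)) = (-√78)/((-8*(-4 + 10² - 2*10))) = (-√78)/((-8*(-4 + 100 - 20))) = (-√78)/((-8*76)) = -√78/(-608) = -√78*(-1/608) = √78/608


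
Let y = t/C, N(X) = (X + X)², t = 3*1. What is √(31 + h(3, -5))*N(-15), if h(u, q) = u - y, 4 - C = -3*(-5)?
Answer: 900*√4147/11 ≈ 5268.9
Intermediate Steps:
t = 3
C = -11 (C = 4 - (-3)*(-5) = 4 - 1*15 = 4 - 15 = -11)
N(X) = 4*X² (N(X) = (2*X)² = 4*X²)
y = -3/11 (y = 3/(-11) = 3*(-1/11) = -3/11 ≈ -0.27273)
h(u, q) = 3/11 + u (h(u, q) = u - 1*(-3/11) = u + 3/11 = 3/11 + u)
√(31 + h(3, -5))*N(-15) = √(31 + (3/11 + 3))*(4*(-15)²) = √(31 + 36/11)*(4*225) = √(377/11)*900 = (√4147/11)*900 = 900*√4147/11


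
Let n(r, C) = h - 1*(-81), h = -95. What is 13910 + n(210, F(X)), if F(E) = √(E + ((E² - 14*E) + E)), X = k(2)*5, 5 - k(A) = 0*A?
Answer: 13896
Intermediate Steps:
k(A) = 5 (k(A) = 5 - 0*A = 5 - 1*0 = 5 + 0 = 5)
X = 25 (X = 5*5 = 25)
F(E) = √(E² - 12*E) (F(E) = √(E + (E² - 13*E)) = √(E² - 12*E))
n(r, C) = -14 (n(r, C) = -95 - 1*(-81) = -95 + 81 = -14)
13910 + n(210, F(X)) = 13910 - 14 = 13896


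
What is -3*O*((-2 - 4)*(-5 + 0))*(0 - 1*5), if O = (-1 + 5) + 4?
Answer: 3600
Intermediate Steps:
O = 8 (O = 4 + 4 = 8)
-3*O*((-2 - 4)*(-5 + 0))*(0 - 1*5) = -3*8*((-2 - 4)*(-5 + 0))*(0 - 1*5) = -3*8*(-6*(-5))*(0 - 5) = -3*8*30*(-5) = -720*(-5) = -3*(-1200) = 3600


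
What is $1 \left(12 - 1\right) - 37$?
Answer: $-26$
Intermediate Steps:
$1 \left(12 - 1\right) - 37 = 1 \cdot 11 - 37 = 11 - 37 = -26$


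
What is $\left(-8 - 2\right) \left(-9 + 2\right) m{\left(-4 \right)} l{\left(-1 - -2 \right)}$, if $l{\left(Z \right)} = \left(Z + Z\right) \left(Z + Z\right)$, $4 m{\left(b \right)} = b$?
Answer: $-280$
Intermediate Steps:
$m{\left(b \right)} = \frac{b}{4}$
$l{\left(Z \right)} = 4 Z^{2}$ ($l{\left(Z \right)} = 2 Z 2 Z = 4 Z^{2}$)
$\left(-8 - 2\right) \left(-9 + 2\right) m{\left(-4 \right)} l{\left(-1 - -2 \right)} = \left(-8 - 2\right) \left(-9 + 2\right) \frac{1}{4} \left(-4\right) 4 \left(-1 - -2\right)^{2} = \left(-10\right) \left(-7\right) \left(-1\right) 4 \left(-1 + 2\right)^{2} = 70 \left(-1\right) 4 \cdot 1^{2} = - 70 \cdot 4 \cdot 1 = \left(-70\right) 4 = -280$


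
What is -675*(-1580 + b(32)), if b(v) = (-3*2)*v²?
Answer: 5213700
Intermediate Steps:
b(v) = -6*v²
-675*(-1580 + b(32)) = -675*(-1580 - 6*32²) = -675*(-1580 - 6*1024) = -675*(-1580 - 6144) = -675*(-7724) = 5213700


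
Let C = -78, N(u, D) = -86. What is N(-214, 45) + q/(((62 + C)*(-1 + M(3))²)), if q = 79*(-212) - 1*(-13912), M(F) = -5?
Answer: -11675/144 ≈ -81.076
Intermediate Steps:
q = -2836 (q = -16748 + 13912 = -2836)
N(-214, 45) + q/(((62 + C)*(-1 + M(3))²)) = -86 - 2836*1/((-1 - 5)²*(62 - 78)) = -86 - 2836/((-16*(-6)²)) = -86 - 2836/((-16*36)) = -86 - 2836/(-576) = -86 - 2836*(-1/576) = -86 + 709/144 = -11675/144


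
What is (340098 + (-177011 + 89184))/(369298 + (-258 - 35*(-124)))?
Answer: 252271/373380 ≈ 0.67564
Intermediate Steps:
(340098 + (-177011 + 89184))/(369298 + (-258 - 35*(-124))) = (340098 - 87827)/(369298 + (-258 + 4340)) = 252271/(369298 + 4082) = 252271/373380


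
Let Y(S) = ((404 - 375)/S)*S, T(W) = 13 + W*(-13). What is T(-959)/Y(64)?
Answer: 12480/29 ≈ 430.34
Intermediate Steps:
T(W) = 13 - 13*W
Y(S) = 29 (Y(S) = (29/S)*S = 29)
T(-959)/Y(64) = (13 - 13*(-959))/29 = (13 + 12467)*(1/29) = 12480*(1/29) = 12480/29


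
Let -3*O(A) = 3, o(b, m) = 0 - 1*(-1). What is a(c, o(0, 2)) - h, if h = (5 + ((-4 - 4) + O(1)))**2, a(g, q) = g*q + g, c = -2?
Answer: -20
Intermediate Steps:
o(b, m) = 1 (o(b, m) = 0 + 1 = 1)
O(A) = -1 (O(A) = -1/3*3 = -1)
a(g, q) = g + g*q
h = 16 (h = (5 + ((-4 - 4) - 1))**2 = (5 + (-8 - 1))**2 = (5 - 9)**2 = (-4)**2 = 16)
a(c, o(0, 2)) - h = -2*(1 + 1) - 1*16 = -2*2 - 16 = -4 - 16 = -20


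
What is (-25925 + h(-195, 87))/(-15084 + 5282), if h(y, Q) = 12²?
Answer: 889/338 ≈ 2.6302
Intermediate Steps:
h(y, Q) = 144
(-25925 + h(-195, 87))/(-15084 + 5282) = (-25925 + 144)/(-15084 + 5282) = -25781/(-9802) = -25781*(-1/9802) = 889/338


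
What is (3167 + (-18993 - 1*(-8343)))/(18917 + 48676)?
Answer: -7483/67593 ≈ -0.11071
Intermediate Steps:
(3167 + (-18993 - 1*(-8343)))/(18917 + 48676) = (3167 + (-18993 + 8343))/67593 = (3167 - 10650)*(1/67593) = -7483*1/67593 = -7483/67593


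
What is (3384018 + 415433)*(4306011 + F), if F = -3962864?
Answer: 1303770212297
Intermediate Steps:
(3384018 + 415433)*(4306011 + F) = (3384018 + 415433)*(4306011 - 3962864) = 3799451*343147 = 1303770212297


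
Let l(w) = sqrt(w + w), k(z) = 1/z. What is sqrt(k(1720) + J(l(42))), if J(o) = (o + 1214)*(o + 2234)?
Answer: sqrt(2005913536430 + 5100281600*sqrt(21))/860 ≈ 1656.4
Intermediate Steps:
l(w) = sqrt(2)*sqrt(w) (l(w) = sqrt(2*w) = sqrt(2)*sqrt(w))
J(o) = (1214 + o)*(2234 + o)
sqrt(k(1720) + J(l(42))) = sqrt(1/1720 + (2712076 + (sqrt(2)*sqrt(42))**2 + 3448*(sqrt(2)*sqrt(42)))) = sqrt(1/1720 + (2712076 + (2*sqrt(21))**2 + 3448*(2*sqrt(21)))) = sqrt(1/1720 + (2712076 + 84 + 6896*sqrt(21))) = sqrt(1/1720 + (2712160 + 6896*sqrt(21))) = sqrt(4664915201/1720 + 6896*sqrt(21))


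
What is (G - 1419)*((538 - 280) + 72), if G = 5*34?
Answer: -412170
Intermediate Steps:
G = 170
(G - 1419)*((538 - 280) + 72) = (170 - 1419)*((538 - 280) + 72) = -1249*(258 + 72) = -1249*330 = -412170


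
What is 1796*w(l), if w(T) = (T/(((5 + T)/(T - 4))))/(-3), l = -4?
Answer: -57472/3 ≈ -19157.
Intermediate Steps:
w(T) = -T*(-4 + T)/(3*(5 + T)) (w(T) = (T/(((5 + T)/(-4 + T))))*(-⅓) = (T*((-4 + T)/(5 + T)))*(-⅓) = (T*(-4 + T)/(5 + T))*(-⅓) = -T*(-4 + T)/(3*(5 + T)))
1796*w(l) = 1796*((⅓)*(-4)*(4 - 1*(-4))/(5 - 4)) = 1796*((⅓)*(-4)*(4 + 4)/1) = 1796*((⅓)*(-4)*1*8) = 1796*(-32/3) = -57472/3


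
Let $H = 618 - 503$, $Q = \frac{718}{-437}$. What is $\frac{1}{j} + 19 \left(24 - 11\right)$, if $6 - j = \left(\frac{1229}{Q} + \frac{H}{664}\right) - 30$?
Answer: $\frac{46151814665}{186848487} \approx 247.0$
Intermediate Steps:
$Q = - \frac{718}{437}$ ($Q = 718 \left(- \frac{1}{437}\right) = - \frac{718}{437} \approx -1.643$)
$H = 115$
$j = \frac{186848487}{238376}$ ($j = 6 - \left(\left(\frac{1229}{- \frac{718}{437}} + \frac{115}{664}\right) - 30\right) = 6 - \left(\left(1229 \left(- \frac{437}{718}\right) + 115 \cdot \frac{1}{664}\right) - 30\right) = 6 - \left(\left(- \frac{537073}{718} + \frac{115}{664}\right) - 30\right) = 6 - \left(- \frac{178266951}{238376} - 30\right) = 6 - - \frac{185418231}{238376} = 6 + \frac{185418231}{238376} = \frac{186848487}{238376} \approx 783.84$)
$\frac{1}{j} + 19 \left(24 - 11\right) = \frac{1}{\frac{186848487}{238376}} + 19 \left(24 - 11\right) = \frac{238376}{186848487} + 19 \cdot 13 = \frac{238376}{186848487} + 247 = \frac{46151814665}{186848487}$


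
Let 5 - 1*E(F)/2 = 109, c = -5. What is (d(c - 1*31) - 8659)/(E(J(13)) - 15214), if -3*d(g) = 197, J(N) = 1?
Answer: 13087/23133 ≈ 0.56573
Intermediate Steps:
E(F) = -208 (E(F) = 10 - 2*109 = 10 - 218 = -208)
d(g) = -197/3 (d(g) = -⅓*197 = -197/3)
(d(c - 1*31) - 8659)/(E(J(13)) - 15214) = (-197/3 - 8659)/(-208 - 15214) = -26174/3/(-15422) = -26174/3*(-1/15422) = 13087/23133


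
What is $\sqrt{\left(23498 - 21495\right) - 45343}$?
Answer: $2 i \sqrt{10835} \approx 208.18 i$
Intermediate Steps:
$\sqrt{\left(23498 - 21495\right) - 45343} = \sqrt{2003 - 45343} = \sqrt{-43340} = 2 i \sqrt{10835}$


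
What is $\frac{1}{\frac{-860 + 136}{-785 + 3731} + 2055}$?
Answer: $\frac{1473}{3026653} \approx 0.00048668$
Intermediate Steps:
$\frac{1}{\frac{-860 + 136}{-785 + 3731} + 2055} = \frac{1}{- \frac{724}{2946} + 2055} = \frac{1}{\left(-724\right) \frac{1}{2946} + 2055} = \frac{1}{- \frac{362}{1473} + 2055} = \frac{1}{\frac{3026653}{1473}} = \frac{1473}{3026653}$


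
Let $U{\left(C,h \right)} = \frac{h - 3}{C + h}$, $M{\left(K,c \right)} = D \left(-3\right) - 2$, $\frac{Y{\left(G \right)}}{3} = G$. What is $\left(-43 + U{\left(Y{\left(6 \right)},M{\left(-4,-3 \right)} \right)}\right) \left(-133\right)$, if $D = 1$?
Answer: $\frac{75411}{13} \approx 5800.8$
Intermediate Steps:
$Y{\left(G \right)} = 3 G$
$M{\left(K,c \right)} = -5$ ($M{\left(K,c \right)} = 1 \left(-3\right) - 2 = -3 - 2 = -5$)
$U{\left(C,h \right)} = \frac{-3 + h}{C + h}$
$\left(-43 + U{\left(Y{\left(6 \right)},M{\left(-4,-3 \right)} \right)}\right) \left(-133\right) = \left(-43 + \frac{-3 - 5}{3 \cdot 6 - 5}\right) \left(-133\right) = \left(-43 + \frac{1}{18 - 5} \left(-8\right)\right) \left(-133\right) = \left(-43 + \frac{1}{13} \left(-8\right)\right) \left(-133\right) = \left(-43 - \frac{8}{13}\right) \left(-133\right) = \left(- \frac{567}{13}\right) \left(-133\right) = \frac{75411}{13}$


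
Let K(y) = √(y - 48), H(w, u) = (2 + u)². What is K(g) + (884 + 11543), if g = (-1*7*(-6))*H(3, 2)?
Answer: 12427 + 4*√39 ≈ 12452.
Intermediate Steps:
g = 672 (g = (-1*7*(-6))*(2 + 2)² = -7*(-6)*4² = 42*16 = 672)
K(y) = √(-48 + y)
K(g) + (884 + 11543) = √(-48 + 672) + (884 + 11543) = √624 + 12427 = 4*√39 + 12427 = 12427 + 4*√39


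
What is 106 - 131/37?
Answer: 3791/37 ≈ 102.46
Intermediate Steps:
106 - 131/37 = 3791/37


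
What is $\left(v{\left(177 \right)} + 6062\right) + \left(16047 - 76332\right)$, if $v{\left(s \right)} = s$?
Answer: $-54046$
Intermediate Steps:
$\left(v{\left(177 \right)} + 6062\right) + \left(16047 - 76332\right) = \left(177 + 6062\right) + \left(16047 - 76332\right) = 6239 - 60285 = -54046$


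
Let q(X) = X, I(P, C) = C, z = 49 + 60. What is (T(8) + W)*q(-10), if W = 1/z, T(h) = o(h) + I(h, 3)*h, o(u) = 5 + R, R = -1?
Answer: -30530/109 ≈ -280.09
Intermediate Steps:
z = 109
o(u) = 4 (o(u) = 5 - 1 = 4)
T(h) = 4 + 3*h
W = 1/109 ≈ 0.0091743
(T(8) + W)*q(-10) = ((4 + 3*8) + 1/109)*(-10) = ((4 + 24) + 1/109)*(-10) = (28 + 1/109)*(-10) = (3053/109)*(-10) = -30530/109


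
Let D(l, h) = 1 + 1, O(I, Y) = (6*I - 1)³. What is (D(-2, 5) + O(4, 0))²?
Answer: 148084561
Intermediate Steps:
O(I, Y) = (-1 + 6*I)³
D(l, h) = 2
(D(-2, 5) + O(4, 0))² = (2 + (-1 + 6*4)³)² = (2 + (-1 + 24)³)² = (2 + 23³)² = (2 + 12167)² = 12169² = 148084561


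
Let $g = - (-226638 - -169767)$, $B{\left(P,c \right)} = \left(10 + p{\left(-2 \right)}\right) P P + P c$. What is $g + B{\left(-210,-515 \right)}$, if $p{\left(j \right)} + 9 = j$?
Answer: $120921$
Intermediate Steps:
$p{\left(j \right)} = -9 + j$
$B{\left(P,c \right)} = - P^{2} + P c$ ($B{\left(P,c \right)} = \left(10 - 11\right) P P + P c = - P P + P c = - P^{2} + P c$)
$g = 56871$ ($g = - (-226638 + 169767) = \left(-1\right) \left(-56871\right) = 56871$)
$g + B{\left(-210,-515 \right)} = 56871 - 210 \left(-515 - -210\right) = 56871 - 210 \left(-515 + 210\right) = 56871 - -64050 = 56871 + 64050 = 120921$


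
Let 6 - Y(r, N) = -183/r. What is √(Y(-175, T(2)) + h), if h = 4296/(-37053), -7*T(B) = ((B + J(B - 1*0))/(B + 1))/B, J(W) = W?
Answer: √28218309/2415 ≈ 2.1996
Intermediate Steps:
T(B) = -2/(7*(1 + B)) (T(B) = -(B + (B - 1*0))/(B + 1)/(7*B) = -(B + (B + 0))/(1 + B)/(7*B) = -(B + B)/(1 + B)/(7*B) = -(2*B)/(1 + B)/(7*B) = -2*B/(1 + B)/(7*B) = -2/(7*(1 + B)))
Y(r, N) = 6 + 183/r (Y(r, N) = 6 - (-183)/r = 6 + 183/r)
h = -8/69 (h = 4296*(-1/37053) = -8/69 ≈ -0.11594)
√(Y(-175, T(2)) + h) = √((6 + 183/(-175)) - 8/69) = √((6 + 183*(-1/175)) - 8/69) = √((6 - 183/175) - 8/69) = √(867/175 - 8/69) = √(58423/12075) = √28218309/2415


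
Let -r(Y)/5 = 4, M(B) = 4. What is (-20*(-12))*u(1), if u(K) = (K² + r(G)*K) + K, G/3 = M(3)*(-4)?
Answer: -4320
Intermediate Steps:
G = -48 (G = 3*(4*(-4)) = 3*(-16) = -48)
r(Y) = -20 (r(Y) = -5*4 = -20)
u(K) = K² - 19*K (u(K) = (K² - 20*K) + K = K² - 19*K)
(-20*(-12))*u(1) = (-20*(-12))*(1*(-19 + 1)) = 240*(1*(-18)) = 240*(-18) = -4320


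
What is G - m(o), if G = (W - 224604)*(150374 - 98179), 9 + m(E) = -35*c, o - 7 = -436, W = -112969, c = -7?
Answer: -17619622971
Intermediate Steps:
o = -429 (o = 7 - 436 = -429)
m(E) = 236 (m(E) = -9 - 35*(-7) = -9 + 245 = 236)
G = -17619622735 (G = (-112969 - 224604)*(150374 - 98179) = -337573*52195 = -17619622735)
G - m(o) = -17619622735 - 1*236 = -17619622735 - 236 = -17619622971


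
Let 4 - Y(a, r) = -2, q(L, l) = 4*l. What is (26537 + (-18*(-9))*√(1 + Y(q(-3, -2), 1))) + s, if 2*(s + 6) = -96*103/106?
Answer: 1403671/53 + 162*√7 ≈ 26913.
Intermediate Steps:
Y(a, r) = 6 (Y(a, r) = 4 - 1*(-2) = 4 + 2 = 6)
s = -2790/53 (s = -6 + (-96*103/106)/2 = -6 + (-2*2472/53)/2 = -6 + (½)*(-4944/53) = -6 - 2472/53 = -2790/53 ≈ -52.641)
(26537 + (-18*(-9))*√(1 + Y(q(-3, -2), 1))) + s = (26537 + (-18*(-9))*√(1 + 6)) - 2790/53 = (26537 + 162*√7) - 2790/53 = 1403671/53 + 162*√7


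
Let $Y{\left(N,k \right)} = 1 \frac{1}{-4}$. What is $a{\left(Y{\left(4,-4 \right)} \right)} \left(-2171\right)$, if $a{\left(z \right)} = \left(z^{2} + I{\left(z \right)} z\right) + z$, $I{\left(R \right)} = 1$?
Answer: $\frac{15197}{16} \approx 949.81$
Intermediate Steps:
$Y{\left(N,k \right)} = - \frac{1}{4}$ ($Y{\left(N,k \right)} = 1 \left(- \frac{1}{4}\right) = - \frac{1}{4}$)
$a{\left(z \right)} = z^{2} + 2 z$ ($a{\left(z \right)} = \left(z^{2} + 1 z\right) + z = \left(z^{2} + z\right) + z = \left(z + z^{2}\right) + z = z^{2} + 2 z$)
$a{\left(Y{\left(4,-4 \right)} \right)} \left(-2171\right) = - \frac{2 - \frac{1}{4}}{4} \left(-2171\right) = \left(- \frac{1}{4}\right) \frac{7}{4} \left(-2171\right) = \left(- \frac{7}{16}\right) \left(-2171\right) = \frac{15197}{16}$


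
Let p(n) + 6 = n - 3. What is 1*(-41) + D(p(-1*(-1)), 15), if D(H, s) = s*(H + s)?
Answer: 64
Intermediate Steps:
p(n) = -9 + n (p(n) = -6 + (n - 3) = -6 + (-3 + n) = -9 + n)
1*(-41) + D(p(-1*(-1)), 15) = 1*(-41) + 15*((-9 - 1*(-1)) + 15) = -41 + 15*((-9 + 1) + 15) = -41 + 15*(-8 + 15) = -41 + 15*7 = -41 + 105 = 64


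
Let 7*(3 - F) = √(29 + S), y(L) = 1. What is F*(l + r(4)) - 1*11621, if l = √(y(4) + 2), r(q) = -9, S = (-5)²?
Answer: -11621 - 3*(7 - √6)*(9 - √3)/7 ≈ -11635.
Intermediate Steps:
S = 25
l = √3 (l = √(1 + 2) = √3 ≈ 1.7320)
F = 3 - 3*√6/7 (F = 3 - √(29 + 25)/7 = 3 - 3*√6/7 ≈ 1.9502)
F*(l + r(4)) - 1*11621 = (3 - 3*√6/7)*(√3 - 9) - 1*11621 = (3 - 3*√6/7)*(-9 + √3) - 11621 = (-9 + √3)*(3 - 3*√6/7) - 11621 = -11621 + (-9 + √3)*(3 - 3*√6/7)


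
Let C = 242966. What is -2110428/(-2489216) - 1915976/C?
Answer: -532064483171/75599356832 ≈ -7.0379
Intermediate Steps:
-2110428/(-2489216) - 1915976/C = -2110428/(-2489216) - 1915976/242966 = -2110428*(-1/2489216) - 1915976*1/242966 = 527607/622304 - 957988/121483 = -532064483171/75599356832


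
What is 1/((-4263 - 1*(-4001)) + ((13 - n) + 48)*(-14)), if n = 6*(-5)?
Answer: -1/1536 ≈ -0.00065104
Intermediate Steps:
n = -30
1/((-4263 - 1*(-4001)) + ((13 - n) + 48)*(-14)) = 1/((-4263 - 1*(-4001)) + ((13 - 1*(-30)) + 48)*(-14)) = 1/((-4263 + 4001) + ((13 + 30) + 48)*(-14)) = 1/(-262 + (43 + 48)*(-14)) = 1/(-262 + 91*(-14)) = 1/(-262 - 1274) = 1/(-1536) = -1/1536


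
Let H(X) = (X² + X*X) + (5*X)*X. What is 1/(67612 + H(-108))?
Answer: 1/149260 ≈ 6.6997e-6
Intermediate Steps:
H(X) = 7*X² (H(X) = (X² + X²) + 5*X² = 2*X² + 5*X² = 7*X²)
1/(67612 + H(-108)) = 1/(67612 + 7*(-108)²) = 1/(67612 + 7*11664) = 1/(67612 + 81648) = 1/149260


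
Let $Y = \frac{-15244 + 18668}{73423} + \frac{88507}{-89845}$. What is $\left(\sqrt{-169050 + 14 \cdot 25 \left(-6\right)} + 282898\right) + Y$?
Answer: $\frac{2240316995153}{7919195} + 5 i \sqrt{6846} \approx 2.829 \cdot 10^{5} + 413.7 i$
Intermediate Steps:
$Y = - \frac{7431957}{7919195}$ ($Y = 3424 \cdot \frac{1}{73423} + 88507 \left(- \frac{1}{89845}\right) = \frac{3424}{73423} - \frac{88507}{89845} = - \frac{7431957}{7919195} \approx -0.93847$)
$\left(\sqrt{-169050 + 14 \cdot 25 \left(-6\right)} + 282898\right) + Y = \left(\sqrt{-169050 + 14 \cdot 25 \left(-6\right)} + 282898\right) - \frac{7431957}{7919195} = \left(\sqrt{-169050 + 350 \left(-6\right)} + 282898\right) - \frac{7431957}{7919195} = \left(\sqrt{-169050 - 2100} + 282898\right) - \frac{7431957}{7919195} = \left(\sqrt{-171150} + 282898\right) - \frac{7431957}{7919195} = \left(5 i \sqrt{6846} + 282898\right) - \frac{7431957}{7919195} = \left(282898 + 5 i \sqrt{6846}\right) - \frac{7431957}{7919195} = \frac{2240316995153}{7919195} + 5 i \sqrt{6846}$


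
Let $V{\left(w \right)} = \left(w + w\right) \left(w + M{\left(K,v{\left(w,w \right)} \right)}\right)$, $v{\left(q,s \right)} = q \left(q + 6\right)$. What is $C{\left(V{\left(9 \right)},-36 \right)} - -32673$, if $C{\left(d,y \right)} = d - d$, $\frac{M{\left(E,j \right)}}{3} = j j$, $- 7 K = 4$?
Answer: $32673$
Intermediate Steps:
$v{\left(q,s \right)} = q \left(6 + q\right)$
$K = - \frac{4}{7}$ ($K = \left(- \frac{1}{7}\right) 4 = - \frac{4}{7} \approx -0.57143$)
$M{\left(E,j \right)} = 3 j^{2}$ ($M{\left(E,j \right)} = 3 j j = 3 j^{2}$)
$V{\left(w \right)} = 2 w \left(w + 3 w^{2} \left(6 + w\right)^{2}\right)$ ($V{\left(w \right)} = \left(w + w\right) \left(w + 3 \left(w \left(6 + w\right)\right)^{2}\right) = 2 w \left(w + 3 w^{2} \left(6 + w\right)^{2}\right)$)
$C{\left(d,y \right)} = 0$
$C{\left(V{\left(9 \right)},-36 \right)} - -32673 = 0 - -32673 = 0 + 32673 = 32673$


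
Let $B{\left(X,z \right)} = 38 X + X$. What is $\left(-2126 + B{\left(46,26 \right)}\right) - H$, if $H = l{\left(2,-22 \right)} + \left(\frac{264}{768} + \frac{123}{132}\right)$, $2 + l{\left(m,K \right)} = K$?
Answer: $- \frac{108865}{352} \approx -309.28$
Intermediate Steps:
$B{\left(X,z \right)} = 39 X$
$l{\left(m,K \right)} = -2 + K$
$H = - \frac{7999}{352}$ ($H = \left(-2 - 22\right) + \left(\frac{264}{768} + \frac{123}{132}\right) = -24 + \left(264 \cdot \frac{1}{768} + 123 \cdot \frac{1}{132}\right) = -24 + \left(\frac{11}{32} + \frac{41}{44}\right) = -24 + \frac{449}{352} = - \frac{7999}{352} \approx -22.724$)
$\left(-2126 + B{\left(46,26 \right)}\right) - H = \left(-2126 + 39 \cdot 46\right) - - \frac{7999}{352} = \left(-2126 + 1794\right) + \frac{7999}{352} = -332 + \frac{7999}{352} = - \frac{108865}{352}$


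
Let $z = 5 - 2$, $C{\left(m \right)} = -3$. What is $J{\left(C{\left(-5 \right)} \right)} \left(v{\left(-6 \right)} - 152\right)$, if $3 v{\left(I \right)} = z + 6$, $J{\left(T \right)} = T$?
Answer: $447$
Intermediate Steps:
$z = 3$
$v{\left(I \right)} = 3$ ($v{\left(I \right)} = \frac{3 + 6}{3} = \frac{1}{3} \cdot 9 = 3$)
$J{\left(C{\left(-5 \right)} \right)} \left(v{\left(-6 \right)} - 152\right) = - 3 \left(3 - 152\right) = \left(-3\right) \left(-149\right) = 447$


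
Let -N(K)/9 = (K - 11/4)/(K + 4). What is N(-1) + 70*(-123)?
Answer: -34395/4 ≈ -8598.8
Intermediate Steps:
N(K) = -9*(-11/4 + K)/(4 + K) (N(K) = -9*(K - 11/4)/(K + 4) = -9*(K - 11*1/4)/(4 + K) = -9*(K - 11/4)/(4 + K) = -9*(-11/4 + K)/(4 + K))
N(-1) + 70*(-123) = 9*(11 - 4*(-1))/(4*(4 - 1)) + 70*(-123) = (9/4)*(11 + 4)/3 - 8610 = (9/4)*(1/3)*15 - 8610 = 45/4 - 8610 = -34395/4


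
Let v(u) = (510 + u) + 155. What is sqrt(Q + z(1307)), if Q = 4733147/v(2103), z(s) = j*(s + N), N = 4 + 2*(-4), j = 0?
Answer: sqrt(818834431)/692 ≈ 41.352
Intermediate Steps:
N = -4 (N = 4 - 8 = -4)
v(u) = 665 + u
z(s) = 0 (z(s) = 0*(s - 4) = 0*(-4 + s) = 0)
Q = 4733147/2768 (Q = 4733147/(665 + 2103) = 4733147/2768 ≈ 1710.0)
sqrt(Q + z(1307)) = sqrt(4733147/2768 + 0) = sqrt(4733147/2768) = sqrt(818834431)/692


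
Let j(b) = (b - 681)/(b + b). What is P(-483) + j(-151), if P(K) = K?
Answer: -72517/151 ≈ -480.25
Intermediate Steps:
j(b) = (-681 + b)/(2*b) (j(b) = (-681 + b)/((2*b)) = (-681 + b)*(1/(2*b)) = (-681 + b)/(2*b))
P(-483) + j(-151) = -483 + (½)*(-681 - 151)/(-151) = -483 + (½)*(-1/151)*(-832) = -483 + 416/151 = -72517/151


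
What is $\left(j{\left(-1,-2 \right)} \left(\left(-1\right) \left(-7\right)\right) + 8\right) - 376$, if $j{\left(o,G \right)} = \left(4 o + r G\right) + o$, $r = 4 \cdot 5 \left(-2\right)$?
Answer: $157$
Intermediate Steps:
$r = -40$ ($r = 20 \left(-2\right) = -40$)
$j{\left(o,G \right)} = - 40 G + 5 o$ ($j{\left(o,G \right)} = \left(4 o - 40 G\right) + o = \left(- 40 G + 4 o\right) + o = - 40 G + 5 o$)
$\left(j{\left(-1,-2 \right)} \left(\left(-1\right) \left(-7\right)\right) + 8\right) - 376 = \left(\left(\left(-40\right) \left(-2\right) + 5 \left(-1\right)\right) \left(\left(-1\right) \left(-7\right)\right) + 8\right) - 376 = \left(\left(80 - 5\right) 7 + 8\right) - 376 = \left(75 \cdot 7 + 8\right) - 376 = \left(525 + 8\right) - 376 = 533 - 376 = 157$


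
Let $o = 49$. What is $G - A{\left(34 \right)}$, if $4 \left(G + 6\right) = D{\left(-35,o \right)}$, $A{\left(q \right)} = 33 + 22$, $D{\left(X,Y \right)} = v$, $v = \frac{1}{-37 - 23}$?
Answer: $- \frac{14641}{240} \approx -61.004$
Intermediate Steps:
$v = - \frac{1}{60}$ ($v = \frac{1}{-60} = - \frac{1}{60} \approx -0.016667$)
$D{\left(X,Y \right)} = - \frac{1}{60}$
$A{\left(q \right)} = 55$
$G = - \frac{1441}{240}$ ($G = -6 + \frac{1}{4} \left(- \frac{1}{60}\right) = -6 - \frac{1}{240} = - \frac{1441}{240} \approx -6.0042$)
$G - A{\left(34 \right)} = - \frac{1441}{240} - 55 = - \frac{14641}{240}$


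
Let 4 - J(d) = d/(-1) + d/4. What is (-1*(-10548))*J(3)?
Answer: 65925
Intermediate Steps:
J(d) = 4 + 3*d/4 (J(d) = 4 - (d/(-1) + d/4) = 4 - (d*(-1) + d*(¼)) = 4 - (-d + d/4) = 4 - (-3)*d/4 = 4 + 3*d/4)
(-1*(-10548))*J(3) = (-1*(-10548))*(4 + (¾)*3) = 10548*(4 + 9/4) = 10548*(25/4) = 65925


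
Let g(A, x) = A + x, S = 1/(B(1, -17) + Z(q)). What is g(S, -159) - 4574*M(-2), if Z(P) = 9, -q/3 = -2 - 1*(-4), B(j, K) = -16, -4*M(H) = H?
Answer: -17123/7 ≈ -2446.1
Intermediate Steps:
M(H) = -H/4
q = -6 (q = -3*(-2 - 1*(-4)) = -3*(-2 + 4) = -3*2 = -6)
S = -1/7 (S = 1/(-16 + 9) = 1/(-7) = -1/7 ≈ -0.14286)
g(S, -159) - 4574*M(-2) = (-1/7 - 159) - (-2287)*(-2)/2 = -1114/7 - 4574*1/2 = -1114/7 - 2287 = -17123/7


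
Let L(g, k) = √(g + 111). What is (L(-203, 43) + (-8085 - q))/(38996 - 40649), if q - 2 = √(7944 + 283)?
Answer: 8087/1653 + √8227/1653 - 2*I*√23/1653 ≈ 4.9472 - 0.0058026*I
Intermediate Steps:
q = 2 + √8227 (q = 2 + √(7944 + 283) = 2 + √8227 ≈ 92.703)
L(g, k) = √(111 + g)
(L(-203, 43) + (-8085 - q))/(38996 - 40649) = (√(111 - 203) + (-8085 - (2 + √8227)))/(38996 - 40649) = (√(-92) + (-8085 + (-2 - √8227)))/(-1653) = (2*I*√23 + (-8087 - √8227))*(-1/1653) = (-8087 - √8227 + 2*I*√23)*(-1/1653) = 8087/1653 + √8227/1653 - 2*I*√23/1653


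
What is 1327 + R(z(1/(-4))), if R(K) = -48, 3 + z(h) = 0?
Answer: 1279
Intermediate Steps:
z(h) = -3 (z(h) = -3 + 0 = -3)
1327 + R(z(1/(-4))) = 1327 - 48 = 1279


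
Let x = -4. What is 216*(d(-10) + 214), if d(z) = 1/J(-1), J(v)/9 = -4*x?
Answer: 92451/2 ≈ 46226.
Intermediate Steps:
J(v) = 144 (J(v) = 9*(-4*(-4)) = 9*16 = 144)
d(z) = 1/144
216*(d(-10) + 214) = 216*(1/144 + 214) = 216*(30817/144) = 92451/2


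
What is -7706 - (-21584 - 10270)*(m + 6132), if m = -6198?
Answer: -2110070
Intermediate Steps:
-7706 - (-21584 - 10270)*(m + 6132) = -7706 - (-21584 - 10270)*(-6198 + 6132) = -7706 - (-31854)*(-66) = -7706 - 1*2102364 = -7706 - 2102364 = -2110070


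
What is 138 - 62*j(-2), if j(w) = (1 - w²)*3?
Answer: 696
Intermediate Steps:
j(w) = 3 - 3*w²
138 - 62*j(-2) = 138 - 62*(3 - 3*(-2)²) = 138 - 62*(3 - 3*4) = 138 - 62*(3 - 12) = 138 - 62*(-9) = 138 + 558 = 696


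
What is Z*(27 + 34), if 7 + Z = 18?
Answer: 671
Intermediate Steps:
Z = 11 (Z = -7 + 18 = 11)
Z*(27 + 34) = 11*(27 + 34) = 11*61 = 671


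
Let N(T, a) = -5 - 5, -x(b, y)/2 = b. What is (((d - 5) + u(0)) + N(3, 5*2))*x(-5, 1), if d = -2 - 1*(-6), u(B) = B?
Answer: -110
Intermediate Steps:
x(b, y) = -2*b
N(T, a) = -10
d = 4 (d = -2 + 6 = 4)
(((d - 5) + u(0)) + N(3, 5*2))*x(-5, 1) = (((4 - 5) + 0) - 10)*(-2*(-5)) = ((-1 + 0) - 10)*10 = (-1 - 10)*10 = -11*10 = -110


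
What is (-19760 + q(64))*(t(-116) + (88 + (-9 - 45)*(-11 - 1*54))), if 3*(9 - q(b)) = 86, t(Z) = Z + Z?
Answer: -66578358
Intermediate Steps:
t(Z) = 2*Z
q(b) = -59/3 (q(b) = 9 - ⅓*86 = 9 - 86/3 = -59/3)
(-19760 + q(64))*(t(-116) + (88 + (-9 - 45)*(-11 - 1*54))) = (-19760 - 59/3)*(2*(-116) + (88 + (-9 - 45)*(-11 - 1*54))) = -59339*(-232 + (88 - 54*(-11 - 54)))/3 = -59339*(-232 + (88 - 54*(-65)))/3 = -59339*(-232 + (88 + 3510))/3 = -59339*(-232 + 3598)/3 = -59339/3*3366 = -66578358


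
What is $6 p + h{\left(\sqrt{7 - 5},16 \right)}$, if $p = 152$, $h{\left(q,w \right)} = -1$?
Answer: $911$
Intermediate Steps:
$6 p + h{\left(\sqrt{7 - 5},16 \right)} = 6 \cdot 152 - 1 = 912 - 1 = 911$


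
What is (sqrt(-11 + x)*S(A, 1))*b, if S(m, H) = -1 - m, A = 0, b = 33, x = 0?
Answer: -33*I*sqrt(11) ≈ -109.45*I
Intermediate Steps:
(sqrt(-11 + x)*S(A, 1))*b = (sqrt(-11 + 0)*(-1 - 1*0))*33 = (sqrt(-11)*(-1 + 0))*33 = ((I*sqrt(11))*(-1))*33 = -I*sqrt(11)*33 = -33*I*sqrt(11)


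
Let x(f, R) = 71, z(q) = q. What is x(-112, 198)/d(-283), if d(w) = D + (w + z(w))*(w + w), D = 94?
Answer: 71/320450 ≈ 0.00022156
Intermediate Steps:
d(w) = 94 + 4*w² (d(w) = 94 + (w + w)*(w + w) = 94 + (2*w)*(2*w) = 94 + 4*w²)
x(-112, 198)/d(-283) = 71/(94 + 4*(-283)²) = 71/(94 + 4*80089) = 71/(94 + 320356) = 71/320450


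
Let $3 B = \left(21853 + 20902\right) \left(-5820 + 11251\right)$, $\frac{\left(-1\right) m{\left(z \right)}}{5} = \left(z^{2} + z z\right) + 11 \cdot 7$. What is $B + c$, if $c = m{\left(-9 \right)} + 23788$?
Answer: $\frac{232270184}{3} \approx 7.7423 \cdot 10^{7}$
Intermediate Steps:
$m{\left(z \right)} = -385 - 10 z^{2}$ ($m{\left(z \right)} = - 5 \left(\left(z^{2} + z z\right) + 11 \cdot 7\right) = - 5 \left(\left(z^{2} + z^{2}\right) + 77\right) = - 5 \left(2 z^{2} + 77\right) = - 5 \left(77 + 2 z^{2}\right) = -385 - 10 z^{2}$)
$B = \frac{232202405}{3}$ ($B = \frac{\left(21853 + 20902\right) \left(-5820 + 11251\right)}{3} = \frac{42755 \cdot 5431}{3} = \frac{1}{3} \cdot 232202405 = \frac{232202405}{3} \approx 7.7401 \cdot 10^{7}$)
$c = 22593$ ($c = \left(-385 - 10 \left(-9\right)^{2}\right) + 23788 = \left(-385 - 810\right) + 23788 = -1195 + 23788 = 22593$)
$B + c = \frac{232202405}{3} + 22593 = \frac{232270184}{3}$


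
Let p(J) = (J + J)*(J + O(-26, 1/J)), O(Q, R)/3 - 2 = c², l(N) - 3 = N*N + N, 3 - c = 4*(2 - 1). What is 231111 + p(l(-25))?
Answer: 969183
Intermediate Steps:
c = -1 (c = 3 - 4*(2 - 1) = 3 - 4 = -1)
l(N) = 3 + N + N² (l(N) = 3 + (N*N + N) = 3 + (N² + N) = 3 + (N + N²) = 3 + N + N²)
O(Q, R) = 9 (O(Q, R) = 6 + 3*(-1)² = 6 + 3*1 = 6 + 3 = 9)
p(J) = 2*J*(9 + J) (p(J) = (J + J)*(J + 9) = (2*J)*(9 + J) = 2*J*(9 + J))
231111 + p(l(-25)) = 231111 + 2*(3 - 25 + (-25)²)*(9 + (3 - 25 + (-25)²)) = 231111 + 2*(3 - 25 + 625)*(9 + (3 - 25 + 625)) = 231111 + 2*603*(9 + 603) = 231111 + 2*603*612 = 231111 + 738072 = 969183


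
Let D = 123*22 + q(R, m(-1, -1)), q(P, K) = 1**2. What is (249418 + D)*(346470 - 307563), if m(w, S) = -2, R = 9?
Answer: 9809427375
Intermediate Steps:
q(P, K) = 1
D = 2707 (D = 123*22 + 1 = 2706 + 1 = 2707)
(249418 + D)*(346470 - 307563) = (249418 + 2707)*(346470 - 307563) = 252125*38907 = 9809427375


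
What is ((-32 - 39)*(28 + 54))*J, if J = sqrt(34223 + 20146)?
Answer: -17466*sqrt(6041) ≈ -1.3575e+6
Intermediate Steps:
J = 3*sqrt(6041) (J = sqrt(54369) = 3*sqrt(6041) ≈ 233.17)
((-32 - 39)*(28 + 54))*J = ((-32 - 39)*(28 + 54))*(3*sqrt(6041)) = (-71*82)*(3*sqrt(6041)) = -17466*sqrt(6041)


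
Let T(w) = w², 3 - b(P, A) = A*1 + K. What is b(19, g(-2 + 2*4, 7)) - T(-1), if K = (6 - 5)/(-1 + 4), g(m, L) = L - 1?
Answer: -13/3 ≈ -4.3333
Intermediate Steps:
g(m, L) = -1 + L
K = ⅓ (K = 1/3 = 1*(⅓) = ⅓ ≈ 0.33333)
b(P, A) = 8/3 - A (b(P, A) = 3 - (A*1 + ⅓) = 3 - (A + ⅓) = 3 - (⅓ + A) = 3 + (-⅓ - A) = 8/3 - A)
b(19, g(-2 + 2*4, 7)) - T(-1) = (8/3 - (-1 + 7)) - 1*(-1)² = (8/3 - 1*6) - 1*1 = (8/3 - 6) - 1 = -10/3 - 1 = -13/3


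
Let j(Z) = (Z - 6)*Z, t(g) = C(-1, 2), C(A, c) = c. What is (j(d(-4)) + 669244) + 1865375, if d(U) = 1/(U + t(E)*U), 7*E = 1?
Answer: 364985209/144 ≈ 2.5346e+6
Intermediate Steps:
E = 1/7 (E = (1/7)*1 = 1/7 ≈ 0.14286)
t(g) = 2
d(U) = 1/(3*U) (d(U) = 1/(U + 2*U) = 1/(3*U))
j(Z) = Z*(-6 + Z) (j(Z) = (-6 + Z)*Z = Z*(-6 + Z))
(j(d(-4)) + 669244) + 1865375 = (((1/3)/(-4))*(-6 + (1/3)/(-4)) + 669244) + 1865375 = (((1/3)*(-1/4))*(-6 + (1/3)*(-1/4)) + 669244) + 1865375 = (-(-6 - 1/12)/12 + 669244) + 1865375 = (-1/12*(-73/12) + 669244) + 1865375 = (73/144 + 669244) + 1865375 = 96371209/144 + 1865375 = 364985209/144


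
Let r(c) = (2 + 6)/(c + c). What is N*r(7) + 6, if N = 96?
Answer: 426/7 ≈ 60.857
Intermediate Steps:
r(c) = 4/c (r(c) = 8/((2*c)) = 8*(1/(2*c)) = 4/c)
N*r(7) + 6 = 96*(4/7) + 6 = 384/7 + 6 = 426/7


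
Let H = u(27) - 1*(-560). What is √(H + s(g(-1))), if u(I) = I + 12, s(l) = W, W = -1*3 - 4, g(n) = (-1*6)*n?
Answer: 4*√37 ≈ 24.331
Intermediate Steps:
g(n) = -6*n
W = -7 (W = -3 - 4 = -7)
s(l) = -7
u(I) = 12 + I
H = 599 (H = (12 + 27) - 1*(-560) = 39 + 560 = 599)
√(H + s(g(-1))) = √(599 - 7) = √592 = 4*√37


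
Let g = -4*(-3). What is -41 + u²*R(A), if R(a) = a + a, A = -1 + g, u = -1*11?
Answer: 2621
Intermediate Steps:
g = 12
u = -11
A = 11 (A = -1 + 12 = 11)
R(a) = 2*a
-41 + u²*R(A) = -41 + (-11)²*(2*11) = -41 + 121*22 = -41 + 2662 = 2621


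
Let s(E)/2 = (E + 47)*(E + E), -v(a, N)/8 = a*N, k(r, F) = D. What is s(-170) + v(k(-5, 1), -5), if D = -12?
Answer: 83160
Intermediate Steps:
k(r, F) = -12
v(a, N) = -8*N*a (v(a, N) = -8*a*N = -8*N*a)
s(E) = 4*E*(47 + E) (s(E) = 2*((E + 47)*(E + E)) = 2*((47 + E)*(2*E)) = 2*(2*E*(47 + E)) = 4*E*(47 + E))
s(-170) + v(k(-5, 1), -5) = 4*(-170)*(47 - 170) - 8*(-5)*(-12) = 4*(-170)*(-123) - 480 = 83640 - 480 = 83160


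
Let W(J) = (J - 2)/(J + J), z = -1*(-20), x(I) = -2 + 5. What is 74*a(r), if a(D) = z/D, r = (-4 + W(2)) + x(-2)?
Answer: -1480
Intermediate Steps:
x(I) = 3
z = 20
W(J) = (-2 + J)/(2*J) (W(J) = (-2 + J)/((2*J)) = (-2 + J)*(1/(2*J)) = (-2 + J)/(2*J))
r = -1 (r = (-4 + (½)*(-2 + 2)/2) + 3 = (-4 + (½)*(½)*0) + 3 = (-4 + 0) + 3 = -4 + 3 = -1)
a(D) = 20/D
74*a(r) = 74*(20/(-1)) = 74*(20*(-1)) = 74*(-20) = -1480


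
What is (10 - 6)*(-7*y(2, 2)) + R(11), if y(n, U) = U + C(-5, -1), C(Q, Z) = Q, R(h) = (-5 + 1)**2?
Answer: 100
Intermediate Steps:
R(h) = 16 (R(h) = (-4)**2 = 16)
y(n, U) = -5 + U (y(n, U) = U - 5 = -5 + U)
(10 - 6)*(-7*y(2, 2)) + R(11) = (10 - 6)*(-7*(-5 + 2)) + 16 = 4*(-7*(-3)) + 16 = 4*21 + 16 = 84 + 16 = 100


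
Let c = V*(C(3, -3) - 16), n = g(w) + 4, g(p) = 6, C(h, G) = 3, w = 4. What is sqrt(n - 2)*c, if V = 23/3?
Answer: -598*sqrt(2)/3 ≈ -281.90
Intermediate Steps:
n = 10 (n = 6 + 4 = 10)
V = 23/3 (V = 23*(1/3) = 23/3 ≈ 7.6667)
c = -299/3 (c = 23*(3 - 16)/3 = (23/3)*(-13) = -299/3 ≈ -99.667)
sqrt(n - 2)*c = sqrt(10 - 2)*(-299/3) = sqrt(8)*(-299/3) = (2*sqrt(2))*(-299/3) = -598*sqrt(2)/3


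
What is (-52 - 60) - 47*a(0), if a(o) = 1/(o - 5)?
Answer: -513/5 ≈ -102.60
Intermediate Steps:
a(o) = 1/(-5 + o)
(-52 - 60) - 47*a(0) = (-52 - 60) - 47/(-5 + 0) = -112 - 47/(-5) = -112 - 47*(-⅕) = -112 + 47/5 = -513/5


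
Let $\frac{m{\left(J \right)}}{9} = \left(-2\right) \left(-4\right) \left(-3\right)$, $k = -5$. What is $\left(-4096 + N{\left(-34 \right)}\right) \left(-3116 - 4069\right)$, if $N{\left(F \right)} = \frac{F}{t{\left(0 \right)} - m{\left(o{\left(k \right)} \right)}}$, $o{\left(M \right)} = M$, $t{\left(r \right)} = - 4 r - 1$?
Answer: $\frac{1265528538}{43} \approx 2.9431 \cdot 10^{7}$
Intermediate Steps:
$t{\left(r \right)} = -1 - 4 r$
$m{\left(J \right)} = -216$ ($m{\left(J \right)} = 9 \left(-2\right) \left(-4\right) \left(-3\right) = 9 \cdot 8 \left(-3\right) = 9 \left(-24\right) = -216$)
$N{\left(F \right)} = \frac{F}{215}$ ($N{\left(F \right)} = \frac{F}{\left(-1 - 0\right) - -216} = \frac{F}{\left(-1 + 0\right) + 216} = \frac{F}{-1 + 216} = \frac{F}{215}$)
$\left(-4096 + N{\left(-34 \right)}\right) \left(-3116 - 4069\right) = \left(-4096 + \frac{1}{215} \left(-34\right)\right) \left(-3116 - 4069\right) = \left(-4096 - \frac{34}{215}\right) \left(-7185\right) = \left(- \frac{880674}{215}\right) \left(-7185\right) = \frac{1265528538}{43}$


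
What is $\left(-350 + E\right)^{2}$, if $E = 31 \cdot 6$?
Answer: $26896$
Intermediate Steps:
$E = 186$
$\left(-350 + E\right)^{2} = \left(-350 + 186\right)^{2} = \left(-164\right)^{2} = 26896$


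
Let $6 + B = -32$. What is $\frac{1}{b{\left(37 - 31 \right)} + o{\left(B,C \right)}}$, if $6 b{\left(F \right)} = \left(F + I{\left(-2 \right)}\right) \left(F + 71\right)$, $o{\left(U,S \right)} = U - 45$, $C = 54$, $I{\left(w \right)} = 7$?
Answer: $\frac{6}{503} \approx 0.011928$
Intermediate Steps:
$B = -38$ ($B = -6 - 32 = -38$)
$o{\left(U,S \right)} = -45 + U$ ($o{\left(U,S \right)} = U - 45 = -45 + U$)
$b{\left(F \right)} = \frac{\left(7 + F\right) \left(71 + F\right)}{6}$ ($b{\left(F \right)} = \frac{\left(F + 7\right) \left(F + 71\right)}{6} = \frac{\left(7 + F\right) \left(71 + F\right)}{6}$)
$\frac{1}{b{\left(37 - 31 \right)} + o{\left(B,C \right)}} = \frac{1}{\left(\frac{497}{6} + 13 \left(37 - 31\right) + \frac{\left(37 - 31\right)^{2}}{6}\right) - 83} = \frac{1}{\left(\frac{497}{6} + 13 \cdot 6 + \frac{6^{2}}{6}\right) - 83} = \frac{1}{\left(\frac{497}{6} + 78 + \frac{1}{6} \cdot 36\right) - 83} = \frac{1}{\left(\frac{497}{6} + 78 + 6\right) - 83} = \frac{1}{\frac{1001}{6} - 83} = \frac{1}{\frac{503}{6}} = \frac{6}{503}$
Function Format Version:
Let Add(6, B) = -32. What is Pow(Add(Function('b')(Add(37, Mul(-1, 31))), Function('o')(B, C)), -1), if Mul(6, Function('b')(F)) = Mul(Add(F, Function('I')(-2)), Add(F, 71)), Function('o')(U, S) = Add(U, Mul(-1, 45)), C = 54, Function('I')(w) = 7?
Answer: Rational(6, 503) ≈ 0.011928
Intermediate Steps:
B = -38 (B = Add(-6, -32) = -38)
Function('o')(U, S) = Add(-45, U) (Function('o')(U, S) = Add(U, -45) = Add(-45, U))
Function('b')(F) = Mul(Rational(1, 6), Add(7, F), Add(71, F)) (Function('b')(F) = Mul(Rational(1, 6), Mul(Add(F, 7), Add(F, 71))) = Mul(Rational(1, 6), Mul(Add(7, F), Add(71, F))) = Mul(Rational(1, 6), Add(7, F), Add(71, F)))
Pow(Add(Function('b')(Add(37, Mul(-1, 31))), Function('o')(B, C)), -1) = Pow(Add(Add(Rational(497, 6), Mul(13, Add(37, Mul(-1, 31))), Mul(Rational(1, 6), Pow(Add(37, Mul(-1, 31)), 2))), Add(-45, -38)), -1) = Pow(Add(Add(Rational(497, 6), Mul(13, Add(37, -31)), Mul(Rational(1, 6), Pow(Add(37, -31), 2))), -83), -1) = Pow(Add(Add(Rational(497, 6), Mul(13, 6), Mul(Rational(1, 6), Pow(6, 2))), -83), -1) = Pow(Add(Add(Rational(497, 6), 78, Mul(Rational(1, 6), 36)), -83), -1) = Pow(Add(Add(Rational(497, 6), 78, 6), -83), -1) = Pow(Add(Rational(1001, 6), -83), -1) = Pow(Rational(503, 6), -1) = Rational(6, 503)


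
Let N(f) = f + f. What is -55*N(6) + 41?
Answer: -619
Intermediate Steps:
N(f) = 2*f
-55*N(6) + 41 = -110*6 + 41 = -55*12 + 41 = -660 + 41 = -619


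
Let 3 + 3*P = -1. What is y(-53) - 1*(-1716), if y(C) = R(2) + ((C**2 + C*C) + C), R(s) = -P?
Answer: 21847/3 ≈ 7282.3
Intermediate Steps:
P = -4/3 (P = -1 + (1/3)*(-1) = -1 - 1/3 = -4/3 ≈ -1.3333)
R(s) = 4/3 (R(s) = -1*(-4/3) = 4/3)
y(C) = 4/3 + C + 2*C**2 (y(C) = 4/3 + ((C**2 + C*C) + C) = 4/3 + ((C**2 + C**2) + C) = 4/3 + (2*C**2 + C) = 4/3 + (C + 2*C**2) = 4/3 + C + 2*C**2)
y(-53) - 1*(-1716) = (4/3 - 53 + 2*(-53)**2) - 1*(-1716) = (4/3 - 53 + 2*2809) + 1716 = (4/3 - 53 + 5618) + 1716 = 16699/3 + 1716 = 21847/3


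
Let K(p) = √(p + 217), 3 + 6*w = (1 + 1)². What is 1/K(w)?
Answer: √7818/1303 ≈ 0.067858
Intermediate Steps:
w = ⅙ (w = -½ + (1 + 1)²/6 = -½ + (⅙)*2² = -½ + (⅙)*4 = -½ + ⅔ = ⅙ ≈ 0.16667)
K(p) = √(217 + p)
1/K(w) = 1/(√(217 + ⅙)) = 1/(√(1303/6)) = 1/(√7818/6) = √7818/1303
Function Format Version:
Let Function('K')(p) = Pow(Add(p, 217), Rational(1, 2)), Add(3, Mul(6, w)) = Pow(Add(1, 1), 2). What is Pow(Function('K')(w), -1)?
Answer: Mul(Rational(1, 1303), Pow(7818, Rational(1, 2))) ≈ 0.067858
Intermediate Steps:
w = Rational(1, 6) (w = Add(Rational(-1, 2), Mul(Rational(1, 6), Pow(Add(1, 1), 2))) = Add(Rational(-1, 2), Mul(Rational(1, 6), Pow(2, 2))) = Add(Rational(-1, 2), Mul(Rational(1, 6), 4)) = Add(Rational(-1, 2), Rational(2, 3)) = Rational(1, 6) ≈ 0.16667)
Function('K')(p) = Pow(Add(217, p), Rational(1, 2))
Pow(Function('K')(w), -1) = Pow(Pow(Add(217, Rational(1, 6)), Rational(1, 2)), -1) = Pow(Pow(Rational(1303, 6), Rational(1, 2)), -1) = Pow(Mul(Rational(1, 6), Pow(7818, Rational(1, 2))), -1) = Mul(Rational(1, 1303), Pow(7818, Rational(1, 2)))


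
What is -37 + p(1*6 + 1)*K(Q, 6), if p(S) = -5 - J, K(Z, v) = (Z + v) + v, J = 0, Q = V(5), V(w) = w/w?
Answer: -102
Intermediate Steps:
V(w) = 1
Q = 1
K(Z, v) = Z + 2*v
p(S) = -5 (p(S) = -5 - 1*0 = -5 + 0 = -5)
-37 + p(1*6 + 1)*K(Q, 6) = -37 - 5*(1 + 2*6) = -37 - 5*(1 + 12) = -37 - 5*13 = -37 - 65 = -102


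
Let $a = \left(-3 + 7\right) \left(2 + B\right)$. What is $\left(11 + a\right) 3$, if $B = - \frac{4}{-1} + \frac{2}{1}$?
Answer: $129$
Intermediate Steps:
$B = 6$ ($B = \left(-4\right) \left(-1\right) + 2 \cdot 1 = 4 + 2 = 6$)
$a = 32$ ($a = \left(-3 + 7\right) \left(2 + 6\right) = 4 \cdot 8 = 32$)
$\left(11 + a\right) 3 = \left(11 + 32\right) 3 = 43 \cdot 3 = 129$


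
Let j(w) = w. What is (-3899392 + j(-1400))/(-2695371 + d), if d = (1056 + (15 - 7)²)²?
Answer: 557256/205853 ≈ 2.7071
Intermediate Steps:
d = 1254400 (d = (1056 + 8²)² = (1056 + 64)² = 1120² = 1254400)
(-3899392 + j(-1400))/(-2695371 + d) = (-3899392 - 1400)/(-2695371 + 1254400) = -3900792/(-1440971) = -3900792*(-1/1440971) = 557256/205853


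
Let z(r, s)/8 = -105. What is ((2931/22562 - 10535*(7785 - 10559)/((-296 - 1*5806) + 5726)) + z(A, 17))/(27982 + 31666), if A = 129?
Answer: -166619699651/126503148544 ≈ -1.3171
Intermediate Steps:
z(r, s) = -840 (z(r, s) = 8*(-105) = -840)
((2931/22562 - 10535*(7785 - 10559)/((-296 - 1*5806) + 5726)) + z(A, 17))/(27982 + 31666) = ((2931/22562 - 10535*(7785 - 10559)/((-296 - 1*5806) + 5726)) - 840)/(27982 + 31666) = ((2931*(1/22562) - 10535*(-2774/((-296 - 5806) + 5726))) - 840)/59648 = ((2931/22562 - 10535*(-2774/(-6102 + 5726))) - 840)*(1/59648) = ((2931/22562 - 10535/((-376*(-1/2774)))) - 840)*(1/59648) = ((2931/22562 - 10535/188/1387) - 840)*(1/59648) = ((2931/22562 - 10535*1387/188) - 840)*(1/59648) = ((2931/22562 - 14612045/188) - 840)*(1/59648) = (-164838204131/2120828 - 840)*(1/59648) = -166619699651/2120828*1/59648 = -166619699651/126503148544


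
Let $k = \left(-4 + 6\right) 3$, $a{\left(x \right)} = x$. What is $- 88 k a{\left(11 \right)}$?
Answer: $-5808$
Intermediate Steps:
$k = 6$ ($k = 2 \cdot 3 = 6$)
$- 88 k a{\left(11 \right)} = \left(-88\right) 6 \cdot 11 = \left(-528\right) 11 = -5808$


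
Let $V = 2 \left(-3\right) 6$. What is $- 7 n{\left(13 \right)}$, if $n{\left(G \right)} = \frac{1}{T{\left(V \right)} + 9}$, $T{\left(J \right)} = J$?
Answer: $\frac{7}{27} \approx 0.25926$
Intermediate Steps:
$V = -36$ ($V = \left(-6\right) 6 = -36$)
$n{\left(G \right)} = - \frac{1}{27}$ ($n{\left(G \right)} = \frac{1}{-36 + 9} = \frac{1}{-27} = - \frac{1}{27}$)
$- 7 n{\left(13 \right)} = \left(-7\right) \left(- \frac{1}{27}\right) = \frac{7}{27}$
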